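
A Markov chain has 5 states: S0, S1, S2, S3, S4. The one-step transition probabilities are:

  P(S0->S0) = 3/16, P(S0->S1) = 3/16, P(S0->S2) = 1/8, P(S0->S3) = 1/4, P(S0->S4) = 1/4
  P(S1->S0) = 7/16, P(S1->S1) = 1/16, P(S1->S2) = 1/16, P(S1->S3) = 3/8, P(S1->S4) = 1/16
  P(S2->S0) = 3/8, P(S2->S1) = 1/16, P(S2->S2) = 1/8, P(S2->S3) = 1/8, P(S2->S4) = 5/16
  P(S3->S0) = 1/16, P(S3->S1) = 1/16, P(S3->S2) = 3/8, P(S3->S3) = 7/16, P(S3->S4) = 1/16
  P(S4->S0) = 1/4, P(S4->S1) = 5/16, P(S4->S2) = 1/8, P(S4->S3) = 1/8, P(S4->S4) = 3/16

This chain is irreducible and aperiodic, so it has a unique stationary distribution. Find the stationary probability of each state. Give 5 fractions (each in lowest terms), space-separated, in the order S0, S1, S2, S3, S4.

The stationary distribution satisfies pi = pi * P, i.e.:
  pi_S0 = 3/16*pi_S0 + 7/16*pi_S1 + 3/8*pi_S2 + 1/16*pi_S3 + 1/4*pi_S4
  pi_S1 = 3/16*pi_S0 + 1/16*pi_S1 + 1/16*pi_S2 + 1/16*pi_S3 + 5/16*pi_S4
  pi_S2 = 1/8*pi_S0 + 1/16*pi_S1 + 1/8*pi_S2 + 3/8*pi_S3 + 1/8*pi_S4
  pi_S3 = 1/4*pi_S0 + 3/8*pi_S1 + 1/8*pi_S2 + 7/16*pi_S3 + 1/8*pi_S4
  pi_S4 = 1/4*pi_S0 + 1/16*pi_S1 + 5/16*pi_S2 + 1/16*pi_S3 + 3/16*pi_S4
with normalization: pi_S0 + pi_S1 + pi_S2 + pi_S3 + pi_S4 = 1.

Using the first 4 balance equations plus normalization, the linear system A*pi = b is:
  [-13/16, 7/16, 3/8, 1/16, 1/4] . pi = 0
  [3/16, -15/16, 1/16, 1/16, 5/16] . pi = 0
  [1/8, 1/16, -7/8, 3/8, 1/8] . pi = 0
  [1/4, 3/8, 1/8, -9/16, 1/8] . pi = 0
  [1, 1, 1, 1, 1] . pi = 1

Solving yields:
  pi_S0 = 7825/33632
  pi_S1 = 142/1051
  pi_S2 = 12435/67264
  pi_S3 = 4595/16816
  pi_S4 = 11711/67264

Verification (pi * P):
  7825/33632*3/16 + 142/1051*7/16 + 12435/67264*3/8 + 4595/16816*1/16 + 11711/67264*1/4 = 7825/33632 = pi_S0  (ok)
  7825/33632*3/16 + 142/1051*1/16 + 12435/67264*1/16 + 4595/16816*1/16 + 11711/67264*5/16 = 142/1051 = pi_S1  (ok)
  7825/33632*1/8 + 142/1051*1/16 + 12435/67264*1/8 + 4595/16816*3/8 + 11711/67264*1/8 = 12435/67264 = pi_S2  (ok)
  7825/33632*1/4 + 142/1051*3/8 + 12435/67264*1/8 + 4595/16816*7/16 + 11711/67264*1/8 = 4595/16816 = pi_S3  (ok)
  7825/33632*1/4 + 142/1051*1/16 + 12435/67264*5/16 + 4595/16816*1/16 + 11711/67264*3/16 = 11711/67264 = pi_S4  (ok)

Answer: 7825/33632 142/1051 12435/67264 4595/16816 11711/67264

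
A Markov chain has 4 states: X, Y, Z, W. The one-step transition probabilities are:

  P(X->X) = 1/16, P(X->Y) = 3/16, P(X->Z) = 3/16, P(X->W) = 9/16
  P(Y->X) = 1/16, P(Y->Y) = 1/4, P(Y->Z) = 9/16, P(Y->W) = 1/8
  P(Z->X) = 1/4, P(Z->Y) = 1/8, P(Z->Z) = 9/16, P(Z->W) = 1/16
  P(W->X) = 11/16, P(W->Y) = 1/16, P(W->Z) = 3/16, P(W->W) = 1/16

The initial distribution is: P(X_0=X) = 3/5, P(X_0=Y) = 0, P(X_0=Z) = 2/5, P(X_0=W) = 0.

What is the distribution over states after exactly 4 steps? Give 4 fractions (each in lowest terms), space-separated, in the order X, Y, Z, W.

Propagating the distribution step by step (d_{t+1} = d_t * P):
d_0 = (X=3/5, Y=0, Z=2/5, W=0)
  d_1[X] = 3/5*1/16 + 0*1/16 + 2/5*1/4 + 0*11/16 = 11/80
  d_1[Y] = 3/5*3/16 + 0*1/4 + 2/5*1/8 + 0*1/16 = 13/80
  d_1[Z] = 3/5*3/16 + 0*9/16 + 2/5*9/16 + 0*3/16 = 27/80
  d_1[W] = 3/5*9/16 + 0*1/8 + 2/5*1/16 + 0*1/16 = 29/80
d_1 = (X=11/80, Y=13/80, Z=27/80, W=29/80)
  d_2[X] = 11/80*1/16 + 13/80*1/16 + 27/80*1/4 + 29/80*11/16 = 451/1280
  d_2[Y] = 11/80*3/16 + 13/80*1/4 + 27/80*1/8 + 29/80*1/16 = 21/160
  d_2[Z] = 11/80*3/16 + 13/80*9/16 + 27/80*9/16 + 29/80*3/16 = 3/8
  d_2[W] = 11/80*9/16 + 13/80*1/8 + 27/80*1/16 + 29/80*1/16 = 181/1280
d_2 = (X=451/1280, Y=21/160, Z=3/8, W=181/1280)
  d_3[X] = 451/1280*1/16 + 21/160*1/16 + 3/8*1/4 + 181/1280*11/16 = 453/2048
  d_3[Y] = 451/1280*3/16 + 21/160*1/4 + 3/8*1/8 + 181/1280*1/16 = 1583/10240
  d_3[Z] = 451/1280*3/16 + 21/160*9/16 + 3/8*9/16 + 181/1280*3/16 = 483/1280
  d_3[W] = 451/1280*9/16 + 21/160*1/8 + 3/8*1/16 + 181/1280*1/16 = 79/320
d_3 = (X=453/2048, Y=1583/10240, Z=483/1280, W=79/320)
  d_4[X] = 453/2048*1/16 + 1583/10240*1/16 + 483/1280*1/4 + 79/320*11/16 = 5889/20480
  d_4[Y] = 453/2048*3/16 + 1583/10240*1/4 + 483/1280*1/8 + 79/320*1/16 = 23383/163840
  d_4[Z] = 453/2048*3/16 + 1583/10240*9/16 + 483/1280*9/16 + 79/320*3/16 = 31701/81920
  d_4[W] = 453/2048*9/16 + 1583/10240*1/8 + 483/1280*1/16 + 79/320*1/16 = 29943/163840
d_4 = (X=5889/20480, Y=23383/163840, Z=31701/81920, W=29943/163840)

Answer: 5889/20480 23383/163840 31701/81920 29943/163840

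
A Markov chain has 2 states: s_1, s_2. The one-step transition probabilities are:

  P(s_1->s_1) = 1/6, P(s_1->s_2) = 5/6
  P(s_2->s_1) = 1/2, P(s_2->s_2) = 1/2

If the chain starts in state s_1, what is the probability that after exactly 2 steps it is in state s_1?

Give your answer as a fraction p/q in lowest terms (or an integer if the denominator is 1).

Answer: 4/9

Derivation:
Computing P^2 by repeated multiplication:
P^1 =
  s_1: [1/6, 5/6]
  s_2: [1/2, 1/2]
P^2 =
  s_1: [4/9, 5/9]
  s_2: [1/3, 2/3]

(P^2)[s_1 -> s_1] = 4/9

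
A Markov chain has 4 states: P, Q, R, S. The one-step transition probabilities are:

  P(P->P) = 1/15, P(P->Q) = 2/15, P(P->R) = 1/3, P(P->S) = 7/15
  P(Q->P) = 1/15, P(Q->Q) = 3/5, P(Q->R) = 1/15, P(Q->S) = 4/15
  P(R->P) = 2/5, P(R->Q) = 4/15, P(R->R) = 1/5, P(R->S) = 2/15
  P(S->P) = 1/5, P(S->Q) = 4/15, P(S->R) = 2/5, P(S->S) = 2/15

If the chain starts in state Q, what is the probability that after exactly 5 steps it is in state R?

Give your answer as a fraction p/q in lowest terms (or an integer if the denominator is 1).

Computing P^5 by repeated multiplication:
P^1 =
  P: [1/15, 2/15, 1/3, 7/15]
  Q: [1/15, 3/5, 1/15, 4/15]
  R: [2/5, 4/15, 1/5, 2/15]
  S: [1/5, 4/15, 2/5, 2/15]
P^2 =
  P: [6/25, 68/225, 64/225, 13/75]
  Q: [28/225, 103/225, 41/225, 53/225]
  R: [34/225, 68/225, 11/45, 68/225]
  S: [49/225, 74/225, 49/225, 53/225]
P^3 =
  P: [623/3375, 1132/3375, 764/3375, 856/3375]
  Q: [536/3375, 151/375, 76/375, 796/3375]
  R: [212/1125, 1172/3375, 811/3375, 28/125]
  S: [64/375, 1172/3375, 784/3375, 281/1125]
P^4 =
  P: [2969/16875, 17914/50625, 467/2025, 4043/16875]
  Q: [8387/50625, 19223/50625, 10867/50625, 12148/50625]
  R: [8942/50625, 18088/50625, 11321/50625, 12274/50625]
  S: [8981/50625, 18208/50625, 11462/50625, 11974/50625]
P^5 =
  P: [133258/759375, 274256/759375, 170248/759375, 181613/759375]
  Q: [129256/759375, 93947/253125, 55549/253125, 181631/759375]
  R: [14642/84375, 275056/759375, 34081/151875, 60712/253125]
  S: [43961/253125, 275578/759375, 169343/759375, 60857/253125]

(P^5)[Q -> R] = 55549/253125

Answer: 55549/253125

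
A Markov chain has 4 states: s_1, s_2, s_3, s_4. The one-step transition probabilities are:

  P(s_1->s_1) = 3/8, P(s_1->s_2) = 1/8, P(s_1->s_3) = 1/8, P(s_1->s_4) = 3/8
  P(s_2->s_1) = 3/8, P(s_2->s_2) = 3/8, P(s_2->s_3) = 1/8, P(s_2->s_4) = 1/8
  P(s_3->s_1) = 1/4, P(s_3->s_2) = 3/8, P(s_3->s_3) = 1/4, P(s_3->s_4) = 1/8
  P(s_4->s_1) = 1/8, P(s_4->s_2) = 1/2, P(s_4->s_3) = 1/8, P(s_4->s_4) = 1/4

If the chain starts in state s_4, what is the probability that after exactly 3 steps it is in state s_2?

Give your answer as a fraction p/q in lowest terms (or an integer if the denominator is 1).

Answer: 83/256

Derivation:
Computing P^3 by repeated multiplication:
P^1 =
  s_1: [3/8, 1/8, 1/8, 3/8]
  s_2: [3/8, 3/8, 1/8, 1/8]
  s_3: [1/4, 3/8, 1/4, 1/8]
  s_4: [1/8, 1/2, 1/8, 1/4]
P^2 =
  s_1: [17/64, 21/64, 9/64, 17/64]
  s_2: [21/64, 19/64, 9/64, 15/64]
  s_3: [5/16, 21/64, 5/32, 13/64]
  s_4: [19/64, 3/8, 9/64, 3/16]
P^3 =
  s_1: [149/512, 175/512, 73/512, 115/512]
  s_2: [153/512, 165/512, 73/512, 121/512]
  s_3: [39/128, 165/512, 37/256, 117/512]
  s_4: [159/512, 83/256, 73/512, 57/256]

(P^3)[s_4 -> s_2] = 83/256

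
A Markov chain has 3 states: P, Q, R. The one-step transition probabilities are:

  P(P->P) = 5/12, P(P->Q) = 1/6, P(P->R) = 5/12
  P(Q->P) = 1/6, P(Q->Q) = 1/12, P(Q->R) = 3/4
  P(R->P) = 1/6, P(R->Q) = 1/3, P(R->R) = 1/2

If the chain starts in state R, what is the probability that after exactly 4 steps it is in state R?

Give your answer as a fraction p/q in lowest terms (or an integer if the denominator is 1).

Computing P^4 by repeated multiplication:
P^1 =
  P: [5/12, 1/6, 5/12]
  Q: [1/6, 1/12, 3/4]
  R: [1/6, 1/3, 1/2]
P^2 =
  P: [13/48, 2/9, 73/144]
  Q: [5/24, 41/144, 73/144]
  R: [5/24, 2/9, 41/72]
P^3 =
  P: [15/64, 67/288, 307/576]
  Q: [7/32, 131/576, 319/576]
  R: [7/32, 35/144, 155/288]
P^4 =
  P: [173/768, 17/72, 1241/2304]
  Q: [85/384, 553/2304, 1241/2304]
  R: [85/384, 17/72, 625/1152]

(P^4)[R -> R] = 625/1152

Answer: 625/1152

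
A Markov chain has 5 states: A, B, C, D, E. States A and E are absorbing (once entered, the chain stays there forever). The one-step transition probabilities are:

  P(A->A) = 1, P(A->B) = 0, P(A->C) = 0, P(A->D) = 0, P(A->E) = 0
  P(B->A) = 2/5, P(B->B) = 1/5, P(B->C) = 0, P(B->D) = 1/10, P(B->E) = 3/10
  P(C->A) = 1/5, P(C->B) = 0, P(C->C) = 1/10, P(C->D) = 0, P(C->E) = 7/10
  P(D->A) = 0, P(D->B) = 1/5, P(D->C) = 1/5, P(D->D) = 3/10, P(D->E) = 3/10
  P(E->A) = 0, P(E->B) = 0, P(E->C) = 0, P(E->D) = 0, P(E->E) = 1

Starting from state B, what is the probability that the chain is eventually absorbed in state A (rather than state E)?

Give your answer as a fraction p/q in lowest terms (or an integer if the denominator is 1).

Answer: 128/243

Derivation:
Let a_i = P(absorbed in A | start in state i).
Boundary conditions: a_A = 1, a_E = 0.
For each transient state i, a_i = sum_j P(i->j) * a_j:
  a_B = 2/5*a_A + 1/5*a_B + 0*a_C + 1/10*a_D + 3/10*a_E
  a_C = 1/5*a_A + 0*a_B + 1/10*a_C + 0*a_D + 7/10*a_E
  a_D = 0*a_A + 1/5*a_B + 1/5*a_C + 3/10*a_D + 3/10*a_E

Substituting a_A = 1 and a_E = 0, rearrange to (I - Q) a = r where r[i] = P(i -> A):
  [4/5, 0, -1/10] . (a_B, a_C, a_D) = 2/5
  [0, 9/10, 0] . (a_B, a_C, a_D) = 1/5
  [-1/5, -1/5, 7/10] . (a_B, a_C, a_D) = 0

Solving yields:
  a_B = 128/243
  a_C = 2/9
  a_D = 52/243

Starting state is B, so the absorption probability is a_B = 128/243.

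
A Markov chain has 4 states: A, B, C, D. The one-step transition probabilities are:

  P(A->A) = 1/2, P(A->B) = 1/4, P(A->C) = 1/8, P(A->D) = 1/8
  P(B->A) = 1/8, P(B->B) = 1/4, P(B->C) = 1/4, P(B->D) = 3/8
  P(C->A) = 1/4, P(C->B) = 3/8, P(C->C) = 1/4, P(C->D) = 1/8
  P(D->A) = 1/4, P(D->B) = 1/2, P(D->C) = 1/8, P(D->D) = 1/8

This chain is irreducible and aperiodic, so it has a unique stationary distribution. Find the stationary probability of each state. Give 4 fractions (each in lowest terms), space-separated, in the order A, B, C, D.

The stationary distribution satisfies pi = pi * P, i.e.:
  pi_A = 1/2*pi_A + 1/8*pi_B + 1/4*pi_C + 1/4*pi_D
  pi_B = 1/4*pi_A + 1/4*pi_B + 3/8*pi_C + 1/2*pi_D
  pi_C = 1/8*pi_A + 1/4*pi_B + 1/4*pi_C + 1/8*pi_D
  pi_D = 1/8*pi_A + 3/8*pi_B + 1/8*pi_C + 1/8*pi_D
with normalization: pi_A + pi_B + pi_C + pi_D = 1.

Using the first 3 balance equations plus normalization, the linear system A*pi = b is:
  [-1/2, 1/8, 1/4, 1/4] . pi = 0
  [1/4, -3/4, 3/8, 1/2] . pi = 0
  [1/8, 1/4, -3/4, 1/8] . pi = 0
  [1, 1, 1, 1] . pi = 1

Solving yields:
  pi_A = 115/412
  pi_B = 67/206
  pi_C = 39/206
  pi_D = 85/412

Verification (pi * P):
  115/412*1/2 + 67/206*1/8 + 39/206*1/4 + 85/412*1/4 = 115/412 = pi_A  (ok)
  115/412*1/4 + 67/206*1/4 + 39/206*3/8 + 85/412*1/2 = 67/206 = pi_B  (ok)
  115/412*1/8 + 67/206*1/4 + 39/206*1/4 + 85/412*1/8 = 39/206 = pi_C  (ok)
  115/412*1/8 + 67/206*3/8 + 39/206*1/8 + 85/412*1/8 = 85/412 = pi_D  (ok)

Answer: 115/412 67/206 39/206 85/412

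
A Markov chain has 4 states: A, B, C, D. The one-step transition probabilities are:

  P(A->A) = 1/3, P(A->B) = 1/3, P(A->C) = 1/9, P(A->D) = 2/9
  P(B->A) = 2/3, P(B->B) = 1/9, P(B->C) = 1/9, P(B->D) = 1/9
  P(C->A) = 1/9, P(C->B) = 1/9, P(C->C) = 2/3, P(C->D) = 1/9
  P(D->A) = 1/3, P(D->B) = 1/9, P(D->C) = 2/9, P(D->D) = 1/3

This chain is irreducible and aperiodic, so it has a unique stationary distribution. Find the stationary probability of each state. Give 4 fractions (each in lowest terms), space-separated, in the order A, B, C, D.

Answer: 116/353 65/353 105/353 67/353

Derivation:
The stationary distribution satisfies pi = pi * P, i.e.:
  pi_A = 1/3*pi_A + 2/3*pi_B + 1/9*pi_C + 1/3*pi_D
  pi_B = 1/3*pi_A + 1/9*pi_B + 1/9*pi_C + 1/9*pi_D
  pi_C = 1/9*pi_A + 1/9*pi_B + 2/3*pi_C + 2/9*pi_D
  pi_D = 2/9*pi_A + 1/9*pi_B + 1/9*pi_C + 1/3*pi_D
with normalization: pi_A + pi_B + pi_C + pi_D = 1.

Using the first 3 balance equations plus normalization, the linear system A*pi = b is:
  [-2/3, 2/3, 1/9, 1/3] . pi = 0
  [1/3, -8/9, 1/9, 1/9] . pi = 0
  [1/9, 1/9, -1/3, 2/9] . pi = 0
  [1, 1, 1, 1] . pi = 1

Solving yields:
  pi_A = 116/353
  pi_B = 65/353
  pi_C = 105/353
  pi_D = 67/353

Verification (pi * P):
  116/353*1/3 + 65/353*2/3 + 105/353*1/9 + 67/353*1/3 = 116/353 = pi_A  (ok)
  116/353*1/3 + 65/353*1/9 + 105/353*1/9 + 67/353*1/9 = 65/353 = pi_B  (ok)
  116/353*1/9 + 65/353*1/9 + 105/353*2/3 + 67/353*2/9 = 105/353 = pi_C  (ok)
  116/353*2/9 + 65/353*1/9 + 105/353*1/9 + 67/353*1/3 = 67/353 = pi_D  (ok)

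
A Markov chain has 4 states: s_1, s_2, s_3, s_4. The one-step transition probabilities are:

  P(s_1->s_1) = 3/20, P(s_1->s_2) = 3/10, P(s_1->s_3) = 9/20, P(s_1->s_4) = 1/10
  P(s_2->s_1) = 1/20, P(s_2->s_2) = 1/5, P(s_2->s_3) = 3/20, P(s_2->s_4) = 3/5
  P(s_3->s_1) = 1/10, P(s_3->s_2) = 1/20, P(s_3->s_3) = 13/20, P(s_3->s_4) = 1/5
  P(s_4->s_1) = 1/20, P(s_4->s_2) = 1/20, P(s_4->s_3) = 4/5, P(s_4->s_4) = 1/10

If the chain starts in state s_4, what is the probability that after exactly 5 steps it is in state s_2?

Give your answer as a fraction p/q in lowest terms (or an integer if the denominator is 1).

Answer: 34167/400000

Derivation:
Computing P^5 by repeated multiplication:
P^1 =
  s_1: [3/20, 3/10, 9/20, 1/10]
  s_2: [1/20, 1/5, 3/20, 3/5]
  s_3: [1/10, 1/20, 13/20, 1/5]
  s_4: [1/20, 1/20, 4/5, 1/10]
P^2 =
  s_1: [7/80, 53/400, 97/200, 59/200]
  s_2: [1/16, 37/400, 63/100, 43/200]
  s_3: [37/400, 33/400, 127/200, 19/100]
  s_4: [19/200, 7/100, 63/100, 41/200]
P^3 =
  s_1: [83/1000, 367/4000, 1221/2000, 859/4000]
  s_2: [351/4000, 159/2000, 1247/2000, 837/4000]
  s_3: [91/1000, 171/2000, 99/160, 819/4000]
  s_4: [91/1000, 337/4000, 2507/4000, 99/500]
P^4 =
  s_1: [3553/40000, 6761/80000, 49579/80000, 8277/40000]
  s_2: [1799/20000, 6709/80000, 49927/80000, 2021/10000]
  s_3: [7203/80000, 3423/40000, 49581/80000, 1637/8000]
  s_4: [1447/16000, 6831/80000, 991/1600, 128/625]
P^5 =
  s_1: [143791/1600000, 135813/1600000, 248407/400000, 20423/100000]
  s_2: [144319/1600000, 136107/1600000, 99263/160000, 10217/50000]
  s_3: [143987/1600000, 136553/1600000, 495919/800000, 163811/800000]
  s_4: [7201/80000, 34167/400000, 495951/800000, 32741/160000]

(P^5)[s_4 -> s_2] = 34167/400000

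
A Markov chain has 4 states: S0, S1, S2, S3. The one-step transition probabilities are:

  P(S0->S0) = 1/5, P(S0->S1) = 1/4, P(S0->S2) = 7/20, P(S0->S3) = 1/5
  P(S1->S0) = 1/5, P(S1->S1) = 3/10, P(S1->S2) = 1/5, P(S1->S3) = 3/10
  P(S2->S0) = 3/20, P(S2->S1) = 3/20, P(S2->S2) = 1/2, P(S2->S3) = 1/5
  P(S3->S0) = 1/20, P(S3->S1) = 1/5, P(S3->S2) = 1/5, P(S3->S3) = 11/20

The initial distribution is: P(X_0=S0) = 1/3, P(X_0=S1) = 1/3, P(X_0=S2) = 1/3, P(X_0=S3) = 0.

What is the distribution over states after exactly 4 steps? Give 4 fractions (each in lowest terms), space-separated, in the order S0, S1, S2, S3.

Propagating the distribution step by step (d_{t+1} = d_t * P):
d_0 = (S0=1/3, S1=1/3, S2=1/3, S3=0)
  d_1[S0] = 1/3*1/5 + 1/3*1/5 + 1/3*3/20 + 0*1/20 = 11/60
  d_1[S1] = 1/3*1/4 + 1/3*3/10 + 1/3*3/20 + 0*1/5 = 7/30
  d_1[S2] = 1/3*7/20 + 1/3*1/5 + 1/3*1/2 + 0*1/5 = 7/20
  d_1[S3] = 1/3*1/5 + 1/3*3/10 + 1/3*1/5 + 0*11/20 = 7/30
d_1 = (S0=11/60, S1=7/30, S2=7/20, S3=7/30)
  d_2[S0] = 11/60*1/5 + 7/30*1/5 + 7/20*3/20 + 7/30*1/20 = 59/400
  d_2[S1] = 11/60*1/4 + 7/30*3/10 + 7/20*3/20 + 7/30*1/5 = 43/200
  d_2[S2] = 11/60*7/20 + 7/30*1/5 + 7/20*1/2 + 7/30*1/5 = 133/400
  d_2[S3] = 11/60*1/5 + 7/30*3/10 + 7/20*1/5 + 7/30*11/20 = 61/200
d_2 = (S0=59/400, S1=43/200, S2=133/400, S3=61/200)
  d_3[S0] = 59/400*1/5 + 43/200*1/5 + 133/400*3/20 + 61/200*1/20 = 1101/8000
  d_3[S1] = 59/400*1/4 + 43/200*3/10 + 133/400*3/20 + 61/200*1/5 = 849/4000
  d_3[S2] = 59/400*7/20 + 43/200*1/5 + 133/400*1/2 + 61/200*1/5 = 103/320
  d_3[S3] = 59/400*1/5 + 43/200*3/10 + 133/400*1/5 + 61/200*11/20 = 1313/4000
d_3 = (S0=1101/8000, S1=849/4000, S2=103/320, S3=1313/4000)
  d_4[S0] = 1101/8000*1/5 + 849/4000*1/5 + 103/320*3/20 + 1313/4000*1/20 = 21547/160000
  d_4[S1] = 1101/8000*1/4 + 849/4000*3/10 + 103/320*3/20 + 1313/4000*1/5 = 16961/80000
  d_4[S2] = 1101/8000*7/20 + 849/4000*1/5 + 103/320*1/2 + 1313/4000*1/5 = 50753/160000
  d_4[S3] = 1101/8000*1/5 + 849/4000*3/10 + 103/320*1/5 + 1313/4000*11/20 = 26889/80000
d_4 = (S0=21547/160000, S1=16961/80000, S2=50753/160000, S3=26889/80000)

Answer: 21547/160000 16961/80000 50753/160000 26889/80000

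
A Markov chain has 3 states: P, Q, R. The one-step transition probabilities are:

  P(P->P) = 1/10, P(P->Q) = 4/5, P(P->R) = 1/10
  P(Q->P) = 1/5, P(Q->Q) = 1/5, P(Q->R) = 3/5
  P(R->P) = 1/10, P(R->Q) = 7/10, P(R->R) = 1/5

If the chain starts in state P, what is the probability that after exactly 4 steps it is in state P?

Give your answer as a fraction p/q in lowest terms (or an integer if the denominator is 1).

Answer: 1563/10000

Derivation:
Computing P^4 by repeated multiplication:
P^1 =
  P: [1/10, 4/5, 1/10]
  Q: [1/5, 1/5, 3/5]
  R: [1/10, 7/10, 1/5]
P^2 =
  P: [9/50, 31/100, 51/100]
  Q: [3/25, 31/50, 13/50]
  R: [17/100, 9/25, 47/100]
P^3 =
  P: [131/1000, 563/1000, 153/500]
  Q: [81/500, 201/500, 109/250]
  R: [17/125, 537/1000, 327/1000]
P^4 =
  P: [1563/10000, 1079/2500, 4121/10000]
  Q: [701/5000, 322/625, 1723/5000]
  R: [1537/10000, 4451/10000, 1003/2500]

(P^4)[P -> P] = 1563/10000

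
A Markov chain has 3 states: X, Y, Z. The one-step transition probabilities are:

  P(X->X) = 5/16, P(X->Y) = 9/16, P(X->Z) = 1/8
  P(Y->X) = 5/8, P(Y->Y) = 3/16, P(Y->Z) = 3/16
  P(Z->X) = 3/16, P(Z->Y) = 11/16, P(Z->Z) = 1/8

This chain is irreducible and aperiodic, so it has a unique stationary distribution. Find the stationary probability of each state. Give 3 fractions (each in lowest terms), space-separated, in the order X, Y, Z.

The stationary distribution satisfies pi = pi * P, i.e.:
  pi_X = 5/16*pi_X + 5/8*pi_Y + 3/16*pi_Z
  pi_Y = 9/16*pi_X + 3/16*pi_Y + 11/16*pi_Z
  pi_Z = 1/8*pi_X + 3/16*pi_Y + 1/8*pi_Z
with normalization: pi_X + pi_Y + pi_Z = 1.

Using the first 2 balance equations plus normalization, the linear system A*pi = b is:
  [-11/16, 5/8, 3/16] . pi = 0
  [9/16, -13/16, 11/16] . pi = 0
  [1, 1, 1] . pi = 1

Solving yields:
  pi_X = 149/350
  pi_Y = 74/175
  pi_Z = 53/350

Verification (pi * P):
  149/350*5/16 + 74/175*5/8 + 53/350*3/16 = 149/350 = pi_X  (ok)
  149/350*9/16 + 74/175*3/16 + 53/350*11/16 = 74/175 = pi_Y  (ok)
  149/350*1/8 + 74/175*3/16 + 53/350*1/8 = 53/350 = pi_Z  (ok)

Answer: 149/350 74/175 53/350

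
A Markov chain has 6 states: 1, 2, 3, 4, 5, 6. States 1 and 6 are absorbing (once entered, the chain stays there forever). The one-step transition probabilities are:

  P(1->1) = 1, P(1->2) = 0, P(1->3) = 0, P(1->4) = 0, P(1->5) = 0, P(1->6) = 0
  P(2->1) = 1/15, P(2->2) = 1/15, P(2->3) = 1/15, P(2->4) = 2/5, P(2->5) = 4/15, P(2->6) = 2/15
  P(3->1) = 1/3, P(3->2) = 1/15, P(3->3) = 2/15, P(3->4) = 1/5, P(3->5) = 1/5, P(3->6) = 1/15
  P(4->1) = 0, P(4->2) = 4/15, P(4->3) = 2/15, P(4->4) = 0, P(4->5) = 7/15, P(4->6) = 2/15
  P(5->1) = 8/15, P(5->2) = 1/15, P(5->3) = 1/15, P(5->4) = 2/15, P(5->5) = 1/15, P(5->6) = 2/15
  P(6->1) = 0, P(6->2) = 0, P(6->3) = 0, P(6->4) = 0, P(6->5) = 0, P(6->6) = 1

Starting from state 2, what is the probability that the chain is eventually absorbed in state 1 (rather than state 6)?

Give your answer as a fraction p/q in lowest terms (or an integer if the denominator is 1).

Let a_i = P(absorbed in 1 | start in state i).
Boundary conditions: a_1 = 1, a_6 = 0.
For each transient state i, a_i = sum_j P(i->j) * a_j:
  a_2 = 1/15*a_1 + 1/15*a_2 + 1/15*a_3 + 2/5*a_4 + 4/15*a_5 + 2/15*a_6
  a_3 = 1/3*a_1 + 1/15*a_2 + 2/15*a_3 + 1/5*a_4 + 1/5*a_5 + 1/15*a_6
  a_4 = 0*a_1 + 4/15*a_2 + 2/15*a_3 + 0*a_4 + 7/15*a_5 + 2/15*a_6
  a_5 = 8/15*a_1 + 1/15*a_2 + 1/15*a_3 + 2/15*a_4 + 1/15*a_5 + 2/15*a_6

Substituting a_1 = 1 and a_6 = 0, rearrange to (I - Q) a = r where r[i] = P(i -> 1):
  [14/15, -1/15, -2/5, -4/15] . (a_2, a_3, a_4, a_5) = 1/15
  [-1/15, 13/15, -1/5, -1/5] . (a_2, a_3, a_4, a_5) = 1/3
  [-4/15, -2/15, 1, -7/15] . (a_2, a_3, a_4, a_5) = 0
  [-1/15, -1/15, -2/15, 14/15] . (a_2, a_3, a_4, a_5) = 8/15

Solving yields:
  a_2 = 8014/13283
  a_3 = 9920/13283
  a_4 = 16285/26566
  a_5 = 20069/26566

Starting state is 2, so the absorption probability is a_2 = 8014/13283.

Answer: 8014/13283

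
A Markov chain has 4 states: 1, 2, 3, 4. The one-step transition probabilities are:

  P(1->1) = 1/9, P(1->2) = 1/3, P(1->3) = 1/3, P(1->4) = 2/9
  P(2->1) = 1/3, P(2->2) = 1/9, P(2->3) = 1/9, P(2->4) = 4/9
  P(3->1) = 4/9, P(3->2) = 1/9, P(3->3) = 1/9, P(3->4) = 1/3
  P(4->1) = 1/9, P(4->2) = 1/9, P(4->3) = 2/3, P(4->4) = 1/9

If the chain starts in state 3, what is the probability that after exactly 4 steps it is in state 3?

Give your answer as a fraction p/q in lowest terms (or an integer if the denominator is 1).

Answer: 2201/6561

Derivation:
Computing P^4 by repeated multiplication:
P^1 =
  1: [1/9, 1/3, 1/3, 2/9]
  2: [1/3, 1/9, 1/9, 4/9]
  3: [4/9, 1/9, 1/9, 1/3]
  4: [1/9, 1/9, 2/3, 1/9]
P^2 =
  1: [8/27, 11/81, 7/27, 25/81]
  2: [14/81, 5/27, 35/81, 17/81]
  3: [14/81, 17/81, 32/81, 2/9]
  4: [29/81, 11/81, 16/81, 25/81]
P^3 =
  1: [166/729, 43/243, 254/729, 20/81]
  2: [8/27, 109/729, 194/729, 70/243]
  3: [211/729, 109/729, 199/729, 70/243]
  4: [151/729, 139/729, 88/243, 175/729]
P^4 =
  1: [583/2187, 1061/6561, 1961/6561, 1790/6561]
  2: [1529/6561, 43/243, 737/2187, 1660/6561]
  3: [1544/6561, 1151/6561, 2201/6561, 185/729]
  4: [1799/6561, 1031/6561, 1906/6561, 1825/6561]

(P^4)[3 -> 3] = 2201/6561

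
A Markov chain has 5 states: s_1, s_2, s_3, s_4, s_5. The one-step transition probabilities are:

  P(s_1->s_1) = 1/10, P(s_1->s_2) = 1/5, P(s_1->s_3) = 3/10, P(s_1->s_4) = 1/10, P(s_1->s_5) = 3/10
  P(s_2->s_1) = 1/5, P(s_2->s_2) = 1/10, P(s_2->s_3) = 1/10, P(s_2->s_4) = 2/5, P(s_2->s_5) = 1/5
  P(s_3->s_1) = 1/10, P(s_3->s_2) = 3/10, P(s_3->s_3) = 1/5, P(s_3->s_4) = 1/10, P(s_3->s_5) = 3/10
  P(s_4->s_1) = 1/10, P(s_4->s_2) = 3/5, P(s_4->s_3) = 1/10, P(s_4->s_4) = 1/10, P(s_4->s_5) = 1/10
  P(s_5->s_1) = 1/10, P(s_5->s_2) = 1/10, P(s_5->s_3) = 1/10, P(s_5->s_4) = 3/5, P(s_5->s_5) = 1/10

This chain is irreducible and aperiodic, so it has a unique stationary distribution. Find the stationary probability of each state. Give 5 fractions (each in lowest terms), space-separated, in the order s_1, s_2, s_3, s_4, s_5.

The stationary distribution satisfies pi = pi * P, i.e.:
  pi_s_1 = 1/10*pi_s_1 + 1/5*pi_s_2 + 1/10*pi_s_3 + 1/10*pi_s_4 + 1/10*pi_s_5
  pi_s_2 = 1/5*pi_s_1 + 1/10*pi_s_2 + 3/10*pi_s_3 + 3/5*pi_s_4 + 1/10*pi_s_5
  pi_s_3 = 3/10*pi_s_1 + 1/10*pi_s_2 + 1/5*pi_s_3 + 1/10*pi_s_4 + 1/10*pi_s_5
  pi_s_4 = 1/10*pi_s_1 + 2/5*pi_s_2 + 1/10*pi_s_3 + 1/10*pi_s_4 + 3/5*pi_s_5
  pi_s_5 = 3/10*pi_s_1 + 1/5*pi_s_2 + 3/10*pi_s_3 + 1/10*pi_s_4 + 1/10*pi_s_5
with normalization: pi_s_1 + pi_s_2 + pi_s_3 + pi_s_4 + pi_s_5 = 1.

Using the first 4 balance equations plus normalization, the linear system A*pi = b is:
  [-9/10, 1/5, 1/10, 1/10, 1/10] . pi = 0
  [1/5, -9/10, 3/10, 3/5, 1/10] . pi = 0
  [3/10, 1/10, -4/5, 1/10, 1/10] . pi = 0
  [1/10, 2/5, 1/10, -9/10, 3/5] . pi = 0
  [1, 1, 1, 1, 1] . pi = 1

Solving yields:
  pi_s_1 = 185/1448
  pi_s_2 = 201/724
  pi_s_3 = 101/724
  pi_s_4 = 1983/7240
  pi_s_5 = 164/905

Verification (pi * P):
  185/1448*1/10 + 201/724*1/5 + 101/724*1/10 + 1983/7240*1/10 + 164/905*1/10 = 185/1448 = pi_s_1  (ok)
  185/1448*1/5 + 201/724*1/10 + 101/724*3/10 + 1983/7240*3/5 + 164/905*1/10 = 201/724 = pi_s_2  (ok)
  185/1448*3/10 + 201/724*1/10 + 101/724*1/5 + 1983/7240*1/10 + 164/905*1/10 = 101/724 = pi_s_3  (ok)
  185/1448*1/10 + 201/724*2/5 + 101/724*1/10 + 1983/7240*1/10 + 164/905*3/5 = 1983/7240 = pi_s_4  (ok)
  185/1448*3/10 + 201/724*1/5 + 101/724*3/10 + 1983/7240*1/10 + 164/905*1/10 = 164/905 = pi_s_5  (ok)

Answer: 185/1448 201/724 101/724 1983/7240 164/905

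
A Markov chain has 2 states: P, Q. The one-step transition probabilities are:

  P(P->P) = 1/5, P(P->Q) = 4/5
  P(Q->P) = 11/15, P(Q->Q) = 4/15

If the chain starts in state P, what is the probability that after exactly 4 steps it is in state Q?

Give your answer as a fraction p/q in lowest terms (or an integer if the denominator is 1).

Computing P^4 by repeated multiplication:
P^1 =
  P: [1/5, 4/5]
  Q: [11/15, 4/15]
P^2 =
  P: [47/75, 28/75]
  Q: [77/225, 148/225]
P^3 =
  P: [449/1125, 676/1125]
  Q: [1859/3375, 1516/3375]
P^4 =
  P: [8783/16875, 8092/16875]
  Q: [22253/50625, 28372/50625]

(P^4)[P -> Q] = 8092/16875

Answer: 8092/16875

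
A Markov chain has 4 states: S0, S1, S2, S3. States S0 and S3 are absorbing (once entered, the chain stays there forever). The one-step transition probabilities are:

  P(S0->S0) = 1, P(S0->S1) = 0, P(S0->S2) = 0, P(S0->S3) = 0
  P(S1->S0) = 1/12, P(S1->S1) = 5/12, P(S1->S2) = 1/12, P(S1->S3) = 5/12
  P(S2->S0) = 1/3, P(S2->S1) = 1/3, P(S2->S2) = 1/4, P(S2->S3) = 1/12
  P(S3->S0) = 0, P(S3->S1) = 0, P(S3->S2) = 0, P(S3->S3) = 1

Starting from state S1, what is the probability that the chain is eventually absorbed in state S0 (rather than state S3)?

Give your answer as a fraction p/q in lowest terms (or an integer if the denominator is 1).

Let a_i = P(absorbed in S0 | start in state i).
Boundary conditions: a_S0 = 1, a_S3 = 0.
For each transient state i, a_i = sum_j P(i->j) * a_j:
  a_S1 = 1/12*a_S0 + 5/12*a_S1 + 1/12*a_S2 + 5/12*a_S3
  a_S2 = 1/3*a_S0 + 1/3*a_S1 + 1/4*a_S2 + 1/12*a_S3

Substituting a_S0 = 1 and a_S3 = 0, rearrange to (I - Q) a = r where r[i] = P(i -> S0):
  [7/12, -1/12] . (a_S1, a_S2) = 1/12
  [-1/3, 3/4] . (a_S1, a_S2) = 1/3

Solving yields:
  a_S1 = 13/59
  a_S2 = 32/59

Starting state is S1, so the absorption probability is a_S1 = 13/59.

Answer: 13/59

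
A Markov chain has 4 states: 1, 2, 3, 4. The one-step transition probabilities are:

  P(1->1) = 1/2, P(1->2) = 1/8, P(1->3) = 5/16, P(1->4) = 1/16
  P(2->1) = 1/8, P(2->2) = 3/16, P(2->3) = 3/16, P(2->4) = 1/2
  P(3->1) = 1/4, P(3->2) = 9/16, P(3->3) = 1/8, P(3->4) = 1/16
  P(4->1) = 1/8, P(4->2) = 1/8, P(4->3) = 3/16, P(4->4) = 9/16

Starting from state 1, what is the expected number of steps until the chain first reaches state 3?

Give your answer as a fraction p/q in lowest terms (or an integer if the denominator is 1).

Answer: 64/17

Derivation:
Let h_i = expected steps to first reach 3 from state i.
Boundary: h_3 = 0.
First-step equations for the other states:
  h_1 = 1 + 1/2*h_1 + 1/8*h_2 + 5/16*h_3 + 1/16*h_4
  h_2 = 1 + 1/8*h_1 + 3/16*h_2 + 3/16*h_3 + 1/2*h_4
  h_4 = 1 + 1/8*h_1 + 1/8*h_2 + 3/16*h_3 + 9/16*h_4

Substituting h_3 = 0 and rearranging gives the linear system (I - Q) h = 1:
  [1/2, -1/8, -1/16] . (h_1, h_2, h_4) = 1
  [-1/8, 13/16, -1/2] . (h_1, h_2, h_4) = 1
  [-1/8, -1/8, 7/16] . (h_1, h_2, h_4) = 1

Solving yields:
  h_1 = 64/17
  h_2 = 80/17
  h_4 = 80/17

Starting state is 1, so the expected hitting time is h_1 = 64/17.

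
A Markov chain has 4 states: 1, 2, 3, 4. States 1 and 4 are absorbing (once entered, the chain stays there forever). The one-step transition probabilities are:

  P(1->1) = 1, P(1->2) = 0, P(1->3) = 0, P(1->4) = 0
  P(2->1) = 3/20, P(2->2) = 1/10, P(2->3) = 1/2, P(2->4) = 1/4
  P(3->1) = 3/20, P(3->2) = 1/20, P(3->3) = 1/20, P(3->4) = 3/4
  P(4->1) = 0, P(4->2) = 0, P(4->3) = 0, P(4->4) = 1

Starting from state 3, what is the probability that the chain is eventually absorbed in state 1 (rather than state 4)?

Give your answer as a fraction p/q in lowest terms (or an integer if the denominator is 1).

Let a_i = P(absorbed in 1 | start in state i).
Boundary conditions: a_1 = 1, a_4 = 0.
For each transient state i, a_i = sum_j P(i->j) * a_j:
  a_2 = 3/20*a_1 + 1/10*a_2 + 1/2*a_3 + 1/4*a_4
  a_3 = 3/20*a_1 + 1/20*a_2 + 1/20*a_3 + 3/4*a_4

Substituting a_1 = 1 and a_4 = 0, rearrange to (I - Q) a = r where r[i] = P(i -> 1):
  [9/10, -1/2] . (a_2, a_3) = 3/20
  [-1/20, 19/20] . (a_2, a_3) = 3/20

Solving yields:
  a_2 = 87/332
  a_3 = 57/332

Starting state is 3, so the absorption probability is a_3 = 57/332.

Answer: 57/332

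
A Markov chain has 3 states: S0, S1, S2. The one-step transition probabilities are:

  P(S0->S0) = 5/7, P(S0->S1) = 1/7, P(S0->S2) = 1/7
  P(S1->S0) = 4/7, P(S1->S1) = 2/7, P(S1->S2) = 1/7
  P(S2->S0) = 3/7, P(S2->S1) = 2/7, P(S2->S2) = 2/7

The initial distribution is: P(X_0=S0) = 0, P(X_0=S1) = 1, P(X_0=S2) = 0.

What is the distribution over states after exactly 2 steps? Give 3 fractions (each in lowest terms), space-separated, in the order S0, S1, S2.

Answer: 31/49 10/49 8/49

Derivation:
Propagating the distribution step by step (d_{t+1} = d_t * P):
d_0 = (S0=0, S1=1, S2=0)
  d_1[S0] = 0*5/7 + 1*4/7 + 0*3/7 = 4/7
  d_1[S1] = 0*1/7 + 1*2/7 + 0*2/7 = 2/7
  d_1[S2] = 0*1/7 + 1*1/7 + 0*2/7 = 1/7
d_1 = (S0=4/7, S1=2/7, S2=1/7)
  d_2[S0] = 4/7*5/7 + 2/7*4/7 + 1/7*3/7 = 31/49
  d_2[S1] = 4/7*1/7 + 2/7*2/7 + 1/7*2/7 = 10/49
  d_2[S2] = 4/7*1/7 + 2/7*1/7 + 1/7*2/7 = 8/49
d_2 = (S0=31/49, S1=10/49, S2=8/49)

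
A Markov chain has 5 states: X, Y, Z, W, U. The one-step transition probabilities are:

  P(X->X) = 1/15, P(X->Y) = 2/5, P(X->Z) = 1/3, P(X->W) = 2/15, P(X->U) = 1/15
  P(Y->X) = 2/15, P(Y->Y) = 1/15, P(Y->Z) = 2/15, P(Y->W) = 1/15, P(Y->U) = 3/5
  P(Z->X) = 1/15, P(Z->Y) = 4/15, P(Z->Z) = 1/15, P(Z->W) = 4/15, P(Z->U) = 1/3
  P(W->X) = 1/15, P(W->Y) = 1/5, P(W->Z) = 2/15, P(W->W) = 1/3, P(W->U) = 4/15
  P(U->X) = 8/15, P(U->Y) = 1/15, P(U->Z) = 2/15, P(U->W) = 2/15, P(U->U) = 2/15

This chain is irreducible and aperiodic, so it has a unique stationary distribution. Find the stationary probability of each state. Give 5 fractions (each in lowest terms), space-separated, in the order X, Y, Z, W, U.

The stationary distribution satisfies pi = pi * P, i.e.:
  pi_X = 1/15*pi_X + 2/15*pi_Y + 1/15*pi_Z + 1/15*pi_W + 8/15*pi_U
  pi_Y = 2/5*pi_X + 1/15*pi_Y + 4/15*pi_Z + 1/5*pi_W + 1/15*pi_U
  pi_Z = 1/3*pi_X + 2/15*pi_Y + 1/15*pi_Z + 2/15*pi_W + 2/15*pi_U
  pi_W = 2/15*pi_X + 1/15*pi_Y + 4/15*pi_Z + 1/3*pi_W + 2/15*pi_U
  pi_U = 1/15*pi_X + 3/5*pi_Y + 1/3*pi_Z + 4/15*pi_W + 2/15*pi_U
with normalization: pi_X + pi_Y + pi_Z + pi_W + pi_U = 1.

Using the first 4 balance equations plus normalization, the linear system A*pi = b is:
  [-14/15, 2/15, 1/15, 1/15, 8/15] . pi = 0
  [2/5, -14/15, 4/15, 1/5, 1/15] . pi = 0
  [1/3, 2/15, -14/15, 2/15, 2/15] . pi = 0
  [2/15, 1/15, 4/15, -2/3, 2/15] . pi = 0
  [1, 1, 1, 1, 1] . pi = 1

Solving yields:
  pi_X = 1162/5721
  pi_Y = 4728/24791
  pi_Z = 311/1907
  pi_W = 13235/74373
  pi_U = 6573/24791

Verification (pi * P):
  1162/5721*1/15 + 4728/24791*2/15 + 311/1907*1/15 + 13235/74373*1/15 + 6573/24791*8/15 = 1162/5721 = pi_X  (ok)
  1162/5721*2/5 + 4728/24791*1/15 + 311/1907*4/15 + 13235/74373*1/5 + 6573/24791*1/15 = 4728/24791 = pi_Y  (ok)
  1162/5721*1/3 + 4728/24791*2/15 + 311/1907*1/15 + 13235/74373*2/15 + 6573/24791*2/15 = 311/1907 = pi_Z  (ok)
  1162/5721*2/15 + 4728/24791*1/15 + 311/1907*4/15 + 13235/74373*1/3 + 6573/24791*2/15 = 13235/74373 = pi_W  (ok)
  1162/5721*1/15 + 4728/24791*3/5 + 311/1907*1/3 + 13235/74373*4/15 + 6573/24791*2/15 = 6573/24791 = pi_U  (ok)

Answer: 1162/5721 4728/24791 311/1907 13235/74373 6573/24791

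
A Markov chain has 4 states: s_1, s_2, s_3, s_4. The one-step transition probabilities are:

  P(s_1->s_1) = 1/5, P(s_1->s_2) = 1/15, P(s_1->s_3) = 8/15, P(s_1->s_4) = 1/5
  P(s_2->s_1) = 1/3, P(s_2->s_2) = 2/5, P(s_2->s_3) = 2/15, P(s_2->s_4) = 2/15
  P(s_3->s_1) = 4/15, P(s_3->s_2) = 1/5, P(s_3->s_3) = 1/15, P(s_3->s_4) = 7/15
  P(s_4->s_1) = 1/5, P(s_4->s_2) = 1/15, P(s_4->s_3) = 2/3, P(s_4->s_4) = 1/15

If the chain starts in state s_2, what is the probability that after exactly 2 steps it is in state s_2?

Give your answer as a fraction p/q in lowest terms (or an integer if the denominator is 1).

Answer: 49/225

Derivation:
Computing P^2 by repeated multiplication:
P^1 =
  s_1: [1/5, 1/15, 8/15, 1/5]
  s_2: [1/3, 2/5, 2/15, 2/15]
  s_3: [4/15, 1/5, 1/15, 7/15]
  s_4: [1/5, 1/15, 2/3, 1/15]
P^2 =
  s_1: [11/45, 4/25, 64/225, 14/45]
  s_2: [59/225, 49/225, 74/225, 43/225]
  s_3: [52/225, 32/225, 109/225, 32/225]
  s_4: [19/75, 8/45, 46/225, 82/225]

(P^2)[s_2 -> s_2] = 49/225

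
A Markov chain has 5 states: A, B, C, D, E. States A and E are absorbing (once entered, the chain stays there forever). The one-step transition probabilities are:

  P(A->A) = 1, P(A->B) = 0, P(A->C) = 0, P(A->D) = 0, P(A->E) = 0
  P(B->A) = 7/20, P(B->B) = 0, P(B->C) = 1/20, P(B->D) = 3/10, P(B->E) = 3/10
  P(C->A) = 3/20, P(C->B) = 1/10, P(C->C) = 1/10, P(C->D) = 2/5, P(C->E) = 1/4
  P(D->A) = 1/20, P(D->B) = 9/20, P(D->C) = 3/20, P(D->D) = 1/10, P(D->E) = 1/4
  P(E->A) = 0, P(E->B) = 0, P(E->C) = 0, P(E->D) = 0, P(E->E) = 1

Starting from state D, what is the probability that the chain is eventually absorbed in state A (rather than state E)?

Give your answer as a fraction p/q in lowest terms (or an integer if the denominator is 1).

Answer: 1741/4884

Derivation:
Let a_i = P(absorbed in A | start in state i).
Boundary conditions: a_A = 1, a_E = 0.
For each transient state i, a_i = sum_j P(i->j) * a_j:
  a_B = 7/20*a_A + 0*a_B + 1/20*a_C + 3/10*a_D + 3/10*a_E
  a_C = 3/20*a_A + 1/10*a_B + 1/10*a_C + 2/5*a_D + 1/4*a_E
  a_D = 1/20*a_A + 9/20*a_B + 3/20*a_C + 1/10*a_D + 1/4*a_E

Substituting a_A = 1 and a_E = 0, rearrange to (I - Q) a = r where r[i] = P(i -> A):
  [1, -1/20, -3/10] . (a_B, a_C, a_D) = 7/20
  [-1/10, 9/10, -2/5] . (a_B, a_C, a_D) = 3/20
  [-9/20, -3/20, 9/10] . (a_B, a_C, a_D) = 1/20

Solving yields:
  a_B = 581/1221
  a_C = 923/2442
  a_D = 1741/4884

Starting state is D, so the absorption probability is a_D = 1741/4884.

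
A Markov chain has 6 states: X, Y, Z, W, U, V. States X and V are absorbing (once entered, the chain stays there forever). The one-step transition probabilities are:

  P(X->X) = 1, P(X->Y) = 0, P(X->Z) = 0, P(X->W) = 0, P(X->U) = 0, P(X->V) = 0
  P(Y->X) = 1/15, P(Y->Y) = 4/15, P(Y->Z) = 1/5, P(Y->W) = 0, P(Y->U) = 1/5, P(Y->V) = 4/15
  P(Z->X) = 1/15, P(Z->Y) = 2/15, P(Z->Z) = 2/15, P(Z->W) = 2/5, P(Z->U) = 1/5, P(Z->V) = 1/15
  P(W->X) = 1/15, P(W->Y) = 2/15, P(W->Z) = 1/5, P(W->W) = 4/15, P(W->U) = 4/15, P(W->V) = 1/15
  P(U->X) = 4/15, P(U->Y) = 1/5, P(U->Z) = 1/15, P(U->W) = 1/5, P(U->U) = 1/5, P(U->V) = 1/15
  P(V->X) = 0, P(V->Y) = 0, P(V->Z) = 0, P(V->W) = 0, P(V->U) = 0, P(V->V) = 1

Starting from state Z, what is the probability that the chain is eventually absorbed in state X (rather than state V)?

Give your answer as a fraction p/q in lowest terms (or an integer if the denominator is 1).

Let a_i = P(absorbed in X | start in state i).
Boundary conditions: a_X = 1, a_V = 0.
For each transient state i, a_i = sum_j P(i->j) * a_j:
  a_Y = 1/15*a_X + 4/15*a_Y + 1/5*a_Z + 0*a_W + 1/5*a_U + 4/15*a_V
  a_Z = 1/15*a_X + 2/15*a_Y + 2/15*a_Z + 2/5*a_W + 1/5*a_U + 1/15*a_V
  a_W = 1/15*a_X + 2/15*a_Y + 1/5*a_Z + 4/15*a_W + 4/15*a_U + 1/15*a_V
  a_U = 4/15*a_X + 1/5*a_Y + 1/15*a_Z + 1/5*a_W + 1/5*a_U + 1/15*a_V

Substituting a_X = 1 and a_V = 0, rearrange to (I - Q) a = r where r[i] = P(i -> X):
  [11/15, -1/5, 0, -1/5] . (a_Y, a_Z, a_W, a_U) = 1/15
  [-2/15, 13/15, -2/5, -1/5] . (a_Y, a_Z, a_W, a_U) = 1/15
  [-2/15, -1/5, 11/15, -4/15] . (a_Y, a_Z, a_W, a_U) = 1/15
  [-1/5, -1/15, -1/5, 4/5] . (a_Y, a_Z, a_W, a_U) = 4/15

Solving yields:
  a_Y = 101/253
  a_Z = 1849/3542
  a_W = 1867/3542
  a_U = 2155/3542

Starting state is Z, so the absorption probability is a_Z = 1849/3542.

Answer: 1849/3542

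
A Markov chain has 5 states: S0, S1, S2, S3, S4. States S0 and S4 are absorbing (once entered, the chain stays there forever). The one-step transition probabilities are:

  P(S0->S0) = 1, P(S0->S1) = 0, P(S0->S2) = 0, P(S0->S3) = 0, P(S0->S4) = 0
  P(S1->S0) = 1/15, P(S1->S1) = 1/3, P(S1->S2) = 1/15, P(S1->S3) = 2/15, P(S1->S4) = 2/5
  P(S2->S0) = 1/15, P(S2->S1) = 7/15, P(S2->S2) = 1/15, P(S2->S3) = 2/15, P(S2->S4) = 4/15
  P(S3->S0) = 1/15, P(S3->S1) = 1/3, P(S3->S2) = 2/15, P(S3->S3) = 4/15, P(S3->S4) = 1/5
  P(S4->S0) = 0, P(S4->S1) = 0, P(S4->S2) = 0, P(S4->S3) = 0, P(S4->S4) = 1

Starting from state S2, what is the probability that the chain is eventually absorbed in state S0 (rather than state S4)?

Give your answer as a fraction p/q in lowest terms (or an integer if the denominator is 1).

Let a_i = P(absorbed in S0 | start in state i).
Boundary conditions: a_S0 = 1, a_S4 = 0.
For each transient state i, a_i = sum_j P(i->j) * a_j:
  a_S1 = 1/15*a_S0 + 1/3*a_S1 + 1/15*a_S2 + 2/15*a_S3 + 2/5*a_S4
  a_S2 = 1/15*a_S0 + 7/15*a_S1 + 1/15*a_S2 + 2/15*a_S3 + 4/15*a_S4
  a_S3 = 1/15*a_S0 + 1/3*a_S1 + 2/15*a_S2 + 4/15*a_S3 + 1/5*a_S4

Substituting a_S0 = 1 and a_S4 = 0, rearrange to (I - Q) a = r where r[i] = P(i -> S0):
  [2/3, -1/15, -2/15] . (a_S1, a_S2, a_S3) = 1/15
  [-7/15, 14/15, -2/15] . (a_S1, a_S2, a_S3) = 1/15
  [-1/3, -2/15, 11/15] . (a_S1, a_S2, a_S3) = 1/15

Solving yields:
  a_S1 = 13/83
  a_S2 = 221/1245
  a_S3 = 242/1245

Starting state is S2, so the absorption probability is a_S2 = 221/1245.

Answer: 221/1245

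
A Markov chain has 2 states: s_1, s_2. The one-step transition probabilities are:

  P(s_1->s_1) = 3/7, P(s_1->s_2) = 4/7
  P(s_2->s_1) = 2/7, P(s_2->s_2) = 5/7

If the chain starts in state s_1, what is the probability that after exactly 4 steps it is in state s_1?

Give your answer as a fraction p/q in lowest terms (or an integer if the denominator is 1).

Answer: 801/2401

Derivation:
Computing P^4 by repeated multiplication:
P^1 =
  s_1: [3/7, 4/7]
  s_2: [2/7, 5/7]
P^2 =
  s_1: [17/49, 32/49]
  s_2: [16/49, 33/49]
P^3 =
  s_1: [115/343, 228/343]
  s_2: [114/343, 229/343]
P^4 =
  s_1: [801/2401, 1600/2401]
  s_2: [800/2401, 1601/2401]

(P^4)[s_1 -> s_1] = 801/2401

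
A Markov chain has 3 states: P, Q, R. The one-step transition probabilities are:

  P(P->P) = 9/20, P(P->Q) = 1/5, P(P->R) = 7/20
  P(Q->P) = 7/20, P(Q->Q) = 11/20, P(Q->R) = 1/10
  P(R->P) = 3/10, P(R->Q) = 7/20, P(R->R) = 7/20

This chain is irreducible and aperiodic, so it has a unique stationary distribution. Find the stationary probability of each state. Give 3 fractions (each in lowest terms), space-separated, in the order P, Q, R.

Answer: 103/275 101/275 71/275

Derivation:
The stationary distribution satisfies pi = pi * P, i.e.:
  pi_P = 9/20*pi_P + 7/20*pi_Q + 3/10*pi_R
  pi_Q = 1/5*pi_P + 11/20*pi_Q + 7/20*pi_R
  pi_R = 7/20*pi_P + 1/10*pi_Q + 7/20*pi_R
with normalization: pi_P + pi_Q + pi_R = 1.

Using the first 2 balance equations plus normalization, the linear system A*pi = b is:
  [-11/20, 7/20, 3/10] . pi = 0
  [1/5, -9/20, 7/20] . pi = 0
  [1, 1, 1] . pi = 1

Solving yields:
  pi_P = 103/275
  pi_Q = 101/275
  pi_R = 71/275

Verification (pi * P):
  103/275*9/20 + 101/275*7/20 + 71/275*3/10 = 103/275 = pi_P  (ok)
  103/275*1/5 + 101/275*11/20 + 71/275*7/20 = 101/275 = pi_Q  (ok)
  103/275*7/20 + 101/275*1/10 + 71/275*7/20 = 71/275 = pi_R  (ok)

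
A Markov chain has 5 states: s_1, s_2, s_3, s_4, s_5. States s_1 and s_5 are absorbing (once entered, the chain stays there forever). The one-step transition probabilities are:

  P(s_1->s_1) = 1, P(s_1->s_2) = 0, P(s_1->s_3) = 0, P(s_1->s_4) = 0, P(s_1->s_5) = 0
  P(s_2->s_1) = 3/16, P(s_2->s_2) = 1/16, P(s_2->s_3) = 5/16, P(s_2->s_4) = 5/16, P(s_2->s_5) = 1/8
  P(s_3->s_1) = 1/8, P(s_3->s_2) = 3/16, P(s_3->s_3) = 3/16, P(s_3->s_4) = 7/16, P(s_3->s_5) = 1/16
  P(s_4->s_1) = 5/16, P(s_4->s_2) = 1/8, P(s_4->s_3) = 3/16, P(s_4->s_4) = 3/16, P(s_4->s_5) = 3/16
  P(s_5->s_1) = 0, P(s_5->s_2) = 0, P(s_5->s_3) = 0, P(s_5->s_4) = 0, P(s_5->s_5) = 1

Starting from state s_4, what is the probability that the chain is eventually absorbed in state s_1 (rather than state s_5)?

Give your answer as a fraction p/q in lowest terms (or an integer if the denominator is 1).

Answer: 223/356

Derivation:
Let a_i = P(absorbed in s_1 | start in state i).
Boundary conditions: a_s_1 = 1, a_s_5 = 0.
For each transient state i, a_i = sum_j P(i->j) * a_j:
  a_s_2 = 3/16*a_s_1 + 1/16*a_s_2 + 5/16*a_s_3 + 5/16*a_s_4 + 1/8*a_s_5
  a_s_3 = 1/8*a_s_1 + 3/16*a_s_2 + 3/16*a_s_3 + 7/16*a_s_4 + 1/16*a_s_5
  a_s_4 = 5/16*a_s_1 + 1/8*a_s_2 + 3/16*a_s_3 + 3/16*a_s_4 + 3/16*a_s_5

Substituting a_s_1 = 1 and a_s_5 = 0, rearrange to (I - Q) a = r where r[i] = P(i -> s_1):
  [15/16, -5/16, -5/16] . (a_s_2, a_s_3, a_s_4) = 3/16
  [-3/16, 13/16, -7/16] . (a_s_2, a_s_3, a_s_4) = 1/8
  [-1/8, -3/16, 13/16] . (a_s_2, a_s_3, a_s_4) = 5/16

Solving yields:
  a_s_2 = 276/445
  a_s_3 = 1129/1780
  a_s_4 = 223/356

Starting state is s_4, so the absorption probability is a_s_4 = 223/356.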